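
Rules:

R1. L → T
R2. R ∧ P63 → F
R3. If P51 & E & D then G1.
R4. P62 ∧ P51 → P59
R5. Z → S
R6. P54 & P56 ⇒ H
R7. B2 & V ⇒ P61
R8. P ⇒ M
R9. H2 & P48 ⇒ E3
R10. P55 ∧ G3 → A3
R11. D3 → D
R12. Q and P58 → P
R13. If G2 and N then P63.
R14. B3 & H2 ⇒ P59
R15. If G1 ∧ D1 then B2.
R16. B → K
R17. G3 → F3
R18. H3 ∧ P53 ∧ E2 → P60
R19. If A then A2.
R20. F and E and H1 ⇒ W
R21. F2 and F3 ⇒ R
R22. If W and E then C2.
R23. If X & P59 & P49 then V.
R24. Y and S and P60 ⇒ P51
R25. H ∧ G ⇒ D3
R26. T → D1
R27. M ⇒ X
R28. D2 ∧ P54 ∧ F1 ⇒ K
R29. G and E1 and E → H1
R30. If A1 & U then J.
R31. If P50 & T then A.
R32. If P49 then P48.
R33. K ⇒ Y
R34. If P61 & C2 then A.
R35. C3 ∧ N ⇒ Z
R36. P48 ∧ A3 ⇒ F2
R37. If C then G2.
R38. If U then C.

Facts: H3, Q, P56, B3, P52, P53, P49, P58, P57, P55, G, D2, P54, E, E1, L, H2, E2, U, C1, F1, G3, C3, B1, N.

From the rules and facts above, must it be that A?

T  (by R1: L)
H  (by R6: P54, P56)
A3  (by R10: P55, G3)
P  (by R12: Q, P58)
P59  (by R14: B3, H2)
F3  (by R17: G3)
P60  (by R18: H3, P53, E2)
D3  (by R25: H, G)
D1  (by R26: T)
K  (by R28: D2, P54, F1)
H1  (by R29: G, E1, E)
P48  (by R32: P49)
Y  (by R33: K)
Z  (by R35: C3, N)
F2  (by R36: P48, A3)
C  (by R38: U)
S  (by R5: Z)
M  (by R8: P)
D  (by R11: D3)
R  (by R21: F2, F3)
P51  (by R24: Y, S, P60)
X  (by R27: M)
G2  (by R37: C)
G1  (by R3: P51, E, D)
P63  (by R13: G2, N)
B2  (by R15: G1, D1)
V  (by R23: X, P59, P49)
F  (by R2: R, P63)
P61  (by R7: B2, V)
W  (by R20: F, E, H1)
C2  (by R22: W, E)
A  (by R34: P61, C2)

Yes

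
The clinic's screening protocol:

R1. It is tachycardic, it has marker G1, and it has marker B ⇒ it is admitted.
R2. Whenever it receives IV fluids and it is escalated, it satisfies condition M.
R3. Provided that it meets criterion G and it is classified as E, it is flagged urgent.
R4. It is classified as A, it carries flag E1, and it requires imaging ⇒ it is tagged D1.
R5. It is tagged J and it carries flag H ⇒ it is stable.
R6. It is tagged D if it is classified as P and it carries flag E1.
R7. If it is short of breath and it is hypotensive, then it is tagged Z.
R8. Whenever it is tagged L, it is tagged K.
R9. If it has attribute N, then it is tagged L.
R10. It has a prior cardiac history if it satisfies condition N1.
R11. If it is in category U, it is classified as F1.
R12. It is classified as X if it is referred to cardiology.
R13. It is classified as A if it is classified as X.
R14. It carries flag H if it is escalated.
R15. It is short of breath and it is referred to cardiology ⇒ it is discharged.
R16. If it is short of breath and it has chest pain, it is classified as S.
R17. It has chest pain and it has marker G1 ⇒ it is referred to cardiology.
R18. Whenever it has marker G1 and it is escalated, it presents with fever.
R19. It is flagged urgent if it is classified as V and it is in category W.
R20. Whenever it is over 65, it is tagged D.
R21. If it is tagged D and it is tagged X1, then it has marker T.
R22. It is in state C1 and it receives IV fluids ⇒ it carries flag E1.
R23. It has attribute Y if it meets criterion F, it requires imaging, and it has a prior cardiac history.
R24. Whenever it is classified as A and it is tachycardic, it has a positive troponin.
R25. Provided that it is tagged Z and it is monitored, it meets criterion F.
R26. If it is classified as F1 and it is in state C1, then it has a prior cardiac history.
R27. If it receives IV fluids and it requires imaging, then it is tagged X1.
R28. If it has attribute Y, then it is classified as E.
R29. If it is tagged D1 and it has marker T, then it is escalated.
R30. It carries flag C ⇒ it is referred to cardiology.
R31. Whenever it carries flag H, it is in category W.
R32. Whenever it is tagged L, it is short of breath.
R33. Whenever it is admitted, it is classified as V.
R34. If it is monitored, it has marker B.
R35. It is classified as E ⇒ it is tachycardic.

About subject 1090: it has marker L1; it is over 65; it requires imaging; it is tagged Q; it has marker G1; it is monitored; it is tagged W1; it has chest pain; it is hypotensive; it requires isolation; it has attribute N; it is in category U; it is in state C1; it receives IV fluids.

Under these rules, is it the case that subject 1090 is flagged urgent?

Yes

By R9 (it has attribute N): it is tagged L.
By R11 (it is in category U): it is classified as F1.
By R17 (it has chest pain, it has marker G1): it is referred to cardiology.
By R20 (it is over 65): it is tagged D.
By R22 (it is in state C1, it receives IV fluids): it carries flag E1.
By R26 (it is classified as F1, it is in state C1): it has a prior cardiac history.
By R27 (it receives IV fluids, it requires imaging): it is tagged X1.
By R32 (it is tagged L): it is short of breath.
By R34 (it is monitored): it has marker B.
By R7 (it is short of breath, it is hypotensive): it is tagged Z.
By R12 (it is referred to cardiology): it is classified as X.
By R13 (it is classified as X): it is classified as A.
By R21 (it is tagged D, it is tagged X1): it has marker T.
By R25 (it is tagged Z, it is monitored): it meets criterion F.
By R4 (it is classified as A, it carries flag E1, it requires imaging): it is tagged D1.
By R23 (it meets criterion F, it requires imaging, it has a prior cardiac history): it has attribute Y.
By R28 (it has attribute Y): it is classified as E.
By R29 (it is tagged D1, it has marker T): it is escalated.
By R35 (it is classified as E): it is tachycardic.
By R1 (it is tachycardic, it has marker G1, it has marker B): it is admitted.
By R14 (it is escalated): it carries flag H.
By R31 (it carries flag H): it is in category W.
By R33 (it is admitted): it is classified as V.
By R19 (it is classified as V, it is in category W): it is flagged urgent.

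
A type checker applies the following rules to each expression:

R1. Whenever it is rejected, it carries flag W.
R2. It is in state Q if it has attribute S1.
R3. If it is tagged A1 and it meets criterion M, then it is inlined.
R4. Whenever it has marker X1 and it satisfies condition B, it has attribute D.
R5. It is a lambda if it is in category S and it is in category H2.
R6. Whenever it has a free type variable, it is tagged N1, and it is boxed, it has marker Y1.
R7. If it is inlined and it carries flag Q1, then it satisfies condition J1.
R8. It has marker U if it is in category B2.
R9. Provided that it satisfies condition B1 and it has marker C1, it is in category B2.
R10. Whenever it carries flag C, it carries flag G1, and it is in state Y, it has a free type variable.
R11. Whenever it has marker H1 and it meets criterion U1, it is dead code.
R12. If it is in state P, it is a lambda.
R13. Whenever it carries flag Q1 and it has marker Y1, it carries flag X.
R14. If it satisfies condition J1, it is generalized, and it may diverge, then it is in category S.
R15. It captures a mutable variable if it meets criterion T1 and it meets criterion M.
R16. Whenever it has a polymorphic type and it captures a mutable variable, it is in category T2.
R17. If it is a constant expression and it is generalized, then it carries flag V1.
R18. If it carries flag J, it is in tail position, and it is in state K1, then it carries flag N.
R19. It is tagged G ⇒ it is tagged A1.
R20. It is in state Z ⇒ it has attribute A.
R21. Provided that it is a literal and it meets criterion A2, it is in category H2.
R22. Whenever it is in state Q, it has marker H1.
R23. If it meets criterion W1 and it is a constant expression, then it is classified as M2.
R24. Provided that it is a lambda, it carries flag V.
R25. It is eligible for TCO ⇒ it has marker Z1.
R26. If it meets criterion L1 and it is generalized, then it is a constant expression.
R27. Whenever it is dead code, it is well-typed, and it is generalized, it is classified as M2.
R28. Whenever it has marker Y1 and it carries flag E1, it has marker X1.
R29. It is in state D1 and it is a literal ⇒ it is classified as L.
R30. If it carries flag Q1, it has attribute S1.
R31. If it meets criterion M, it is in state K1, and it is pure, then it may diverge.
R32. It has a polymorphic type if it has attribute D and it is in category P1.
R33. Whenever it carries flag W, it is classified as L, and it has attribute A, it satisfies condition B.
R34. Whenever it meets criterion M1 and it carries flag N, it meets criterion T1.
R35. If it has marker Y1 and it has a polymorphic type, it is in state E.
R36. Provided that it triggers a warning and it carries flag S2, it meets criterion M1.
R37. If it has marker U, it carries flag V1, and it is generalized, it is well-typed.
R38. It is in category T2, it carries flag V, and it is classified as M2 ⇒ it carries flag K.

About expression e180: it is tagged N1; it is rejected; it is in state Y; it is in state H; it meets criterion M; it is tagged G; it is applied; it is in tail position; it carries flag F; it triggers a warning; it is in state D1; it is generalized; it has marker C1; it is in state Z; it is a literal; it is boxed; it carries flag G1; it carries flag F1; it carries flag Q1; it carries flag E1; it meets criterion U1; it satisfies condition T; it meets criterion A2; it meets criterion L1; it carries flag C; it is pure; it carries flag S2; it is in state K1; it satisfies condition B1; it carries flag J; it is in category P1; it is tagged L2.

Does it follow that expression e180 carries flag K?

By R1 (it is rejected): it carries flag W.
By R9 (it satisfies condition B1, it has marker C1): it is in category B2.
By R10 (it carries flag C, it carries flag G1, it is in state Y): it has a free type variable.
By R18 (it carries flag J, it is in tail position, it is in state K1): it carries flag N.
By R19 (it is tagged G): it is tagged A1.
By R20 (it is in state Z): it has attribute A.
By R21 (it is a literal, it meets criterion A2): it is in category H2.
By R26 (it meets criterion L1, it is generalized): it is a constant expression.
By R29 (it is in state D1, it is a literal): it is classified as L.
By R30 (it carries flag Q1): it has attribute S1.
By R31 (it meets criterion M, it is in state K1, it is pure): it may diverge.
By R33 (it carries flag W, it is classified as L, it has attribute A): it satisfies condition B.
By R36 (it triggers a warning, it carries flag S2): it meets criterion M1.
By R2 (it has attribute S1): it is in state Q.
By R3 (it is tagged A1, it meets criterion M): it is inlined.
By R6 (it has a free type variable, it is tagged N1, it is boxed): it has marker Y1.
By R7 (it is inlined, it carries flag Q1): it satisfies condition J1.
By R8 (it is in category B2): it has marker U.
By R14 (it satisfies condition J1, it is generalized, it may diverge): it is in category S.
By R17 (it is a constant expression, it is generalized): it carries flag V1.
By R22 (it is in state Q): it has marker H1.
By R28 (it has marker Y1, it carries flag E1): it has marker X1.
By R34 (it meets criterion M1, it carries flag N): it meets criterion T1.
By R37 (it has marker U, it carries flag V1, it is generalized): it is well-typed.
By R4 (it has marker X1, it satisfies condition B): it has attribute D.
By R5 (it is in category S, it is in category H2): it is a lambda.
By R11 (it has marker H1, it meets criterion U1): it is dead code.
By R15 (it meets criterion T1, it meets criterion M): it captures a mutable variable.
By R24 (it is a lambda): it carries flag V.
By R27 (it is dead code, it is well-typed, it is generalized): it is classified as M2.
By R32 (it has attribute D, it is in category P1): it has a polymorphic type.
By R16 (it has a polymorphic type, it captures a mutable variable): it is in category T2.
By R38 (it is in category T2, it carries flag V, it is classified as M2): it carries flag K.

Yes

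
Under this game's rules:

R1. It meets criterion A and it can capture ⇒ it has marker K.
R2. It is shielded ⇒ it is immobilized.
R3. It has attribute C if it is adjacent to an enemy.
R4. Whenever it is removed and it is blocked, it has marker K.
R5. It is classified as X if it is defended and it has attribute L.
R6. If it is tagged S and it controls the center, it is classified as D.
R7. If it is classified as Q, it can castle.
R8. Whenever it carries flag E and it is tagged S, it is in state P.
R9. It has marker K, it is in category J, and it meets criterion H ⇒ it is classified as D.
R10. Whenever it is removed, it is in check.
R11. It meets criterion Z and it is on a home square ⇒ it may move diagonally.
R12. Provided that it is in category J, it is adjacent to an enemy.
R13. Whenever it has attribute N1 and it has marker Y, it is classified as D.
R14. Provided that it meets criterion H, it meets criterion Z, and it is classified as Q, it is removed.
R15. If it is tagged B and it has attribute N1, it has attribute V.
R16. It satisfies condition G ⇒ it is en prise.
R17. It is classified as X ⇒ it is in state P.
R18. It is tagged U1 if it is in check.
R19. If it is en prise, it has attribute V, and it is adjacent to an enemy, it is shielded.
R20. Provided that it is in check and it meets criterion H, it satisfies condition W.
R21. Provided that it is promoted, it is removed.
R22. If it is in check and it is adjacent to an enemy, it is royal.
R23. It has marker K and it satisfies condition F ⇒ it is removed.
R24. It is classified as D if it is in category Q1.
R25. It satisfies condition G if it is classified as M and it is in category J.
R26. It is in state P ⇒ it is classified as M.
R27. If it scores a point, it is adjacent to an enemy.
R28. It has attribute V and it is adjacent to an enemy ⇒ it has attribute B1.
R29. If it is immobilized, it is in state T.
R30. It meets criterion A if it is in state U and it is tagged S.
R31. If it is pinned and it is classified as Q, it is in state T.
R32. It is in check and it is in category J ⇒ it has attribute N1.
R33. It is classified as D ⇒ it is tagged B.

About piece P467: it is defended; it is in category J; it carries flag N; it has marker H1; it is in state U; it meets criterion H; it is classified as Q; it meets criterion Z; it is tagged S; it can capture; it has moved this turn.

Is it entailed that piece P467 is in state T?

Forward chaining from the given facts derives: can castle, is adjacent to an enemy, is removed, meets criterion A, has marker K, has attribute C, is classified as D, is in check, is tagged U1, satisfies condition W, is royal, has attribute N1, is tagged B, has attribute V, has attribute B1.
Rules concluding "it is in state T": R29 needs "it is immobilized"; R31 needs "it is pinned" — none of these are established.

No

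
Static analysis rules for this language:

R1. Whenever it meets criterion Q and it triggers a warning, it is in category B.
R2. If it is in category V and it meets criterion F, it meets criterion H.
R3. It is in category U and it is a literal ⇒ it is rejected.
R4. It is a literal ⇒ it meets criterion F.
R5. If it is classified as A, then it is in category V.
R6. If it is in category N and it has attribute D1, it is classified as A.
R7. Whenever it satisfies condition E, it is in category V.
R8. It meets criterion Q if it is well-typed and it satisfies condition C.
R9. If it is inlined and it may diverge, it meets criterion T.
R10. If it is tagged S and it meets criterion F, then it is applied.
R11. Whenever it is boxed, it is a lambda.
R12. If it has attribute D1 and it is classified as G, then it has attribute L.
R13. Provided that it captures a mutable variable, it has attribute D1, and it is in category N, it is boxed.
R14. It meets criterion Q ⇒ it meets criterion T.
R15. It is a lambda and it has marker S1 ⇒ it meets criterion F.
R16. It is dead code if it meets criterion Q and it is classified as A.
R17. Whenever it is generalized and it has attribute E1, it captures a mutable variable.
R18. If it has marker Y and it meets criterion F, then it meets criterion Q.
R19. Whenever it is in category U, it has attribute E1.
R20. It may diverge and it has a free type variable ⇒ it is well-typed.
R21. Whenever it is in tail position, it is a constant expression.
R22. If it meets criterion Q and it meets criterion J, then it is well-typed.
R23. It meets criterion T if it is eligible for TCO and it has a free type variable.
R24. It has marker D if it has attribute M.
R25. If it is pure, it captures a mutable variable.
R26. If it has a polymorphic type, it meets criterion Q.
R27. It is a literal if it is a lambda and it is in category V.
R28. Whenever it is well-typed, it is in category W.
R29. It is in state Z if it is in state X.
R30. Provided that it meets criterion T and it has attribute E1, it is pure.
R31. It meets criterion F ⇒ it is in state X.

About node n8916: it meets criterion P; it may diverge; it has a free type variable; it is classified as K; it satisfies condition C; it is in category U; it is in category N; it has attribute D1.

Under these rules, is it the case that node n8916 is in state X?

By R6 (it is in category N, it has attribute D1): it is classified as A.
By R19 (it is in category U): it has attribute E1.
By R20 (it may diverge, it has a free type variable): it is well-typed.
By R5 (it is classified as A): it is in category V.
By R8 (it is well-typed, it satisfies condition C): it meets criterion Q.
By R14 (it meets criterion Q): it meets criterion T.
By R30 (it meets criterion T, it has attribute E1): it is pure.
By R25 (it is pure): it captures a mutable variable.
By R13 (it captures a mutable variable, it has attribute D1, it is in category N): it is boxed.
By R11 (it is boxed): it is a lambda.
By R27 (it is a lambda, it is in category V): it is a literal.
By R4 (it is a literal): it meets criterion F.
By R31 (it meets criterion F): it is in state X.

Yes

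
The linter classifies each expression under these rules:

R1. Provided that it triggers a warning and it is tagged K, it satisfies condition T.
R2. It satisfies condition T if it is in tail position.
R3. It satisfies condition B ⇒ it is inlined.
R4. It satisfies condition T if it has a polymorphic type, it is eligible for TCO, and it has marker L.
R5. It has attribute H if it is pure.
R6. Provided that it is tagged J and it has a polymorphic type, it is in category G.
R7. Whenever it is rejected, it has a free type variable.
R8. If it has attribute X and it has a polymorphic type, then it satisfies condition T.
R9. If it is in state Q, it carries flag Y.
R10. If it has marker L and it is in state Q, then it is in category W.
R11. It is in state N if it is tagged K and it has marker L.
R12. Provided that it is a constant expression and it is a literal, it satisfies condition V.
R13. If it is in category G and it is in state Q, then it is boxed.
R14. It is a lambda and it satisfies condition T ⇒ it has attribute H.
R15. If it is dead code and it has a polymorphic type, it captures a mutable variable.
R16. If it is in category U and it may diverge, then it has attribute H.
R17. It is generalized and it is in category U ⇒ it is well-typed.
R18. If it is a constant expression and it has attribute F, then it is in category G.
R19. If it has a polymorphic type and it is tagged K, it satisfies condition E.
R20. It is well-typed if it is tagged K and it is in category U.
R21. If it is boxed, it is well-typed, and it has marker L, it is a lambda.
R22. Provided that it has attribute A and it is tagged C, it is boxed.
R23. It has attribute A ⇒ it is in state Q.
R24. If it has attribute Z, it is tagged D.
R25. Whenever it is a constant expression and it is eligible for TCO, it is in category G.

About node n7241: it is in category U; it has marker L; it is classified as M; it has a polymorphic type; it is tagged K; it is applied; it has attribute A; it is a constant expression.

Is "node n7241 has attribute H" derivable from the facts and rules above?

No

Forward chaining from the given facts derives: is in state N, satisfies condition E, is well-typed, is in state Q, carries flag Y, is in category W.
Rules concluding "it has attribute H": R5 needs "it is pure"; R14 needs "it is a lambda"; R16 needs "it may diverge" — none of these are established.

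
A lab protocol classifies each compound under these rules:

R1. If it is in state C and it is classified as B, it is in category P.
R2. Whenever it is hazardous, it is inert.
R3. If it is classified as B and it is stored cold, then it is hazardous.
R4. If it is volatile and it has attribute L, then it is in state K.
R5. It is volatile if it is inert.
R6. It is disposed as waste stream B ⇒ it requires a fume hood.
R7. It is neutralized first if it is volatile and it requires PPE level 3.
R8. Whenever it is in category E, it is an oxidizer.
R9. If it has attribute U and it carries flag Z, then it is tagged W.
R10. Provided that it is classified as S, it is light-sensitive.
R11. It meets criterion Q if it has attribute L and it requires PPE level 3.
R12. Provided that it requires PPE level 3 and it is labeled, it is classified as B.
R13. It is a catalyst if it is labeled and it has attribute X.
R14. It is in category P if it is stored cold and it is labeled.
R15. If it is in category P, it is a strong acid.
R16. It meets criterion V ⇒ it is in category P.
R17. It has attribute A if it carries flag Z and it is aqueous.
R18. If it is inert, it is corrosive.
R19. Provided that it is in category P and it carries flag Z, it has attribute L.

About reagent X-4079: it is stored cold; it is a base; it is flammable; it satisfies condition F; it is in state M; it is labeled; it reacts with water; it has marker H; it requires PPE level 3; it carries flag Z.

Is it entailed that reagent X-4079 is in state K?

Yes

By R12 (it requires PPE level 3, it is labeled): it is classified as B.
By R14 (it is stored cold, it is labeled): it is in category P.
By R19 (it is in category P, it carries flag Z): it has attribute L.
By R3 (it is classified as B, it is stored cold): it is hazardous.
By R2 (it is hazardous): it is inert.
By R5 (it is inert): it is volatile.
By R4 (it is volatile, it has attribute L): it is in state K.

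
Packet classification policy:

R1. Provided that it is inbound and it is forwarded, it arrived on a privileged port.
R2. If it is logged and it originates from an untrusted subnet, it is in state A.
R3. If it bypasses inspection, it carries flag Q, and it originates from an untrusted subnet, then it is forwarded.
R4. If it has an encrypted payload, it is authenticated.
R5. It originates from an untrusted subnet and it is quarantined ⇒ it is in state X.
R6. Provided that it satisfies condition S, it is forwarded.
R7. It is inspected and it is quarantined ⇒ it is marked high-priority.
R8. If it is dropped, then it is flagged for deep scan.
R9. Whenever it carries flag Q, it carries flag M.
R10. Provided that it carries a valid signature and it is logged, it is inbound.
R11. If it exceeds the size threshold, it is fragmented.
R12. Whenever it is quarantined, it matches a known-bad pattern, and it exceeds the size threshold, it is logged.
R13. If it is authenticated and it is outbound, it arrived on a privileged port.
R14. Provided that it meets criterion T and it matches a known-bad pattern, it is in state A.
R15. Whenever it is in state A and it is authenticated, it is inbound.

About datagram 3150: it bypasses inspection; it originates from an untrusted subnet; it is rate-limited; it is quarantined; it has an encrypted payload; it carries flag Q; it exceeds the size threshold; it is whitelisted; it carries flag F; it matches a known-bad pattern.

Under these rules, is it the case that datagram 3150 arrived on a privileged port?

By R3 (it bypasses inspection, it carries flag Q, it originates from an untrusted subnet): it is forwarded.
By R4 (it has an encrypted payload): it is authenticated.
By R12 (it is quarantined, it matches a known-bad pattern, it exceeds the size threshold): it is logged.
By R2 (it is logged, it originates from an untrusted subnet): it is in state A.
By R15 (it is in state A, it is authenticated): it is inbound.
By R1 (it is inbound, it is forwarded): it arrived on a privileged port.

Yes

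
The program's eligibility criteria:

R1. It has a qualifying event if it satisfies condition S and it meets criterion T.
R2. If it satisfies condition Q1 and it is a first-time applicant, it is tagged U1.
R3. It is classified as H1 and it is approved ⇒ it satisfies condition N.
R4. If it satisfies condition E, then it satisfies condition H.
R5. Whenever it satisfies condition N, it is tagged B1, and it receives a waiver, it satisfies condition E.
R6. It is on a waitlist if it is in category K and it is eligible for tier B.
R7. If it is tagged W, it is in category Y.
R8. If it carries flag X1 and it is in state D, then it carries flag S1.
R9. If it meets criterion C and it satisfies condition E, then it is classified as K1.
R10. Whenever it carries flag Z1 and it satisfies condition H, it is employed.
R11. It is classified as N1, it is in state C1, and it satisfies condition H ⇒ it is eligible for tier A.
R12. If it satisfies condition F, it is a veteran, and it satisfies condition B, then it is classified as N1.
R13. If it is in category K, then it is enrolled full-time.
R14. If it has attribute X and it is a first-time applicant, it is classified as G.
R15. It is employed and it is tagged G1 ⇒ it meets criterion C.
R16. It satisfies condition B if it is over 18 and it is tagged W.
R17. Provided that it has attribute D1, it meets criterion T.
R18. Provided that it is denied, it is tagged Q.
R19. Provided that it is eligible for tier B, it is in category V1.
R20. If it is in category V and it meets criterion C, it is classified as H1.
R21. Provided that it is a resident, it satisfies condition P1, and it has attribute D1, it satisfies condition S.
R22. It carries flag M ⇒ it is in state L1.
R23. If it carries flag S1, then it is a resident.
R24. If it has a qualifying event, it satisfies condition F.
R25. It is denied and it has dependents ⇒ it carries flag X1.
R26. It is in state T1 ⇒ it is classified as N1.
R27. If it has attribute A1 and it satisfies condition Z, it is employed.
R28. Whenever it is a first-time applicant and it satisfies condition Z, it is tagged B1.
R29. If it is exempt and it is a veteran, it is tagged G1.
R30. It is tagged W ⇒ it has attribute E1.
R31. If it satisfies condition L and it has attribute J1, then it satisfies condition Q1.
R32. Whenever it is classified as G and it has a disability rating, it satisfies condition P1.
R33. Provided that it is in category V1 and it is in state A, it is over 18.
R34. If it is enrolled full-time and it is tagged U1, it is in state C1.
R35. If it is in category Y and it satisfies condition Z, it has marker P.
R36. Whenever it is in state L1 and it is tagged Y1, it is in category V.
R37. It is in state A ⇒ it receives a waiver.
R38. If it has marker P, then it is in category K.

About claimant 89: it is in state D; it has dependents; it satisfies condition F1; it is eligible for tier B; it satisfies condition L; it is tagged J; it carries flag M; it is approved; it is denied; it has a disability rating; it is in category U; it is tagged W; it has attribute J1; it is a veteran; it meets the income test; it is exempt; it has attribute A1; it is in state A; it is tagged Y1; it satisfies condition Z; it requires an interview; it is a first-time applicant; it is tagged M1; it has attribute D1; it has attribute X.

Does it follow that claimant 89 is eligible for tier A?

Yes

By R7 (it is tagged W): it is in category Y.
By R14 (it has attribute X, it is a first-time applicant): it is classified as G.
By R17 (it has attribute D1): it meets criterion T.
By R19 (it is eligible for tier B): it is in category V1.
By R22 (it carries flag M): it is in state L1.
By R25 (it is denied, it has dependents): it carries flag X1.
By R27 (it has attribute A1, it satisfies condition Z): it is employed.
By R28 (it is a first-time applicant, it satisfies condition Z): it is tagged B1.
By R29 (it is exempt, it is a veteran): it is tagged G1.
By R31 (it satisfies condition L, it has attribute J1): it satisfies condition Q1.
By R32 (it is classified as G, it has a disability rating): it satisfies condition P1.
By R33 (it is in category V1, it is in state A): it is over 18.
By R35 (it is in category Y, it satisfies condition Z): it has marker P.
By R36 (it is in state L1, it is tagged Y1): it is in category V.
By R37 (it is in state A): it receives a waiver.
By R38 (it has marker P): it is in category K.
By R2 (it satisfies condition Q1, it is a first-time applicant): it is tagged U1.
By R8 (it carries flag X1, it is in state D): it carries flag S1.
By R13 (it is in category K): it is enrolled full-time.
By R15 (it is employed, it is tagged G1): it meets criterion C.
By R16 (it is over 18, it is tagged W): it satisfies condition B.
By R20 (it is in category V, it meets criterion C): it is classified as H1.
By R23 (it carries flag S1): it is a resident.
By R34 (it is enrolled full-time, it is tagged U1): it is in state C1.
By R3 (it is classified as H1, it is approved): it satisfies condition N.
By R5 (it satisfies condition N, it is tagged B1, it receives a waiver): it satisfies condition E.
By R21 (it is a resident, it satisfies condition P1, it has attribute D1): it satisfies condition S.
By R1 (it satisfies condition S, it meets criterion T): it has a qualifying event.
By R4 (it satisfies condition E): it satisfies condition H.
By R24 (it has a qualifying event): it satisfies condition F.
By R12 (it satisfies condition F, it is a veteran, it satisfies condition B): it is classified as N1.
By R11 (it is classified as N1, it is in state C1, it satisfies condition H): it is eligible for tier A.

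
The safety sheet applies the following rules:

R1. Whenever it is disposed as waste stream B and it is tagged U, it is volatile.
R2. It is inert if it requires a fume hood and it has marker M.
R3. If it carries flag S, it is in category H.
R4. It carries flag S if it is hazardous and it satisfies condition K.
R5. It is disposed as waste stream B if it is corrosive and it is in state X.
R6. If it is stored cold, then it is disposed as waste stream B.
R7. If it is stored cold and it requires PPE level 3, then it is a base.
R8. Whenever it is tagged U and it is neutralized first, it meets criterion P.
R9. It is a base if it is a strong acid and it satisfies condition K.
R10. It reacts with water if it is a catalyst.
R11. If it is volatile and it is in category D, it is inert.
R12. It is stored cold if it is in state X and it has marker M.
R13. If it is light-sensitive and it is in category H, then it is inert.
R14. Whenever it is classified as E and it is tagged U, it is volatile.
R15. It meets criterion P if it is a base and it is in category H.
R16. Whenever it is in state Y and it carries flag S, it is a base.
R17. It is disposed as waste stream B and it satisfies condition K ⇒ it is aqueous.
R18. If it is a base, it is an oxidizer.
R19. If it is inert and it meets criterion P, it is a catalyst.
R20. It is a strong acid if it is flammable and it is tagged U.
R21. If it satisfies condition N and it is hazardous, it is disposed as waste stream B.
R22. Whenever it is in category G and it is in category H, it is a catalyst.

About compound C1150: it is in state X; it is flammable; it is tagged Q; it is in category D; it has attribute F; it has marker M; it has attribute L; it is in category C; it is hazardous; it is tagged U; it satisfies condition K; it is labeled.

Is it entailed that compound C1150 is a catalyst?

By R4 (it is hazardous, it satisfies condition K): it carries flag S.
By R12 (it is in state X, it has marker M): it is stored cold.
By R20 (it is flammable, it is tagged U): it is a strong acid.
By R3 (it carries flag S): it is in category H.
By R6 (it is stored cold): it is disposed as waste stream B.
By R9 (it is a strong acid, it satisfies condition K): it is a base.
By R15 (it is a base, it is in category H): it meets criterion P.
By R1 (it is disposed as waste stream B, it is tagged U): it is volatile.
By R11 (it is volatile, it is in category D): it is inert.
By R19 (it is inert, it meets criterion P): it is a catalyst.

Yes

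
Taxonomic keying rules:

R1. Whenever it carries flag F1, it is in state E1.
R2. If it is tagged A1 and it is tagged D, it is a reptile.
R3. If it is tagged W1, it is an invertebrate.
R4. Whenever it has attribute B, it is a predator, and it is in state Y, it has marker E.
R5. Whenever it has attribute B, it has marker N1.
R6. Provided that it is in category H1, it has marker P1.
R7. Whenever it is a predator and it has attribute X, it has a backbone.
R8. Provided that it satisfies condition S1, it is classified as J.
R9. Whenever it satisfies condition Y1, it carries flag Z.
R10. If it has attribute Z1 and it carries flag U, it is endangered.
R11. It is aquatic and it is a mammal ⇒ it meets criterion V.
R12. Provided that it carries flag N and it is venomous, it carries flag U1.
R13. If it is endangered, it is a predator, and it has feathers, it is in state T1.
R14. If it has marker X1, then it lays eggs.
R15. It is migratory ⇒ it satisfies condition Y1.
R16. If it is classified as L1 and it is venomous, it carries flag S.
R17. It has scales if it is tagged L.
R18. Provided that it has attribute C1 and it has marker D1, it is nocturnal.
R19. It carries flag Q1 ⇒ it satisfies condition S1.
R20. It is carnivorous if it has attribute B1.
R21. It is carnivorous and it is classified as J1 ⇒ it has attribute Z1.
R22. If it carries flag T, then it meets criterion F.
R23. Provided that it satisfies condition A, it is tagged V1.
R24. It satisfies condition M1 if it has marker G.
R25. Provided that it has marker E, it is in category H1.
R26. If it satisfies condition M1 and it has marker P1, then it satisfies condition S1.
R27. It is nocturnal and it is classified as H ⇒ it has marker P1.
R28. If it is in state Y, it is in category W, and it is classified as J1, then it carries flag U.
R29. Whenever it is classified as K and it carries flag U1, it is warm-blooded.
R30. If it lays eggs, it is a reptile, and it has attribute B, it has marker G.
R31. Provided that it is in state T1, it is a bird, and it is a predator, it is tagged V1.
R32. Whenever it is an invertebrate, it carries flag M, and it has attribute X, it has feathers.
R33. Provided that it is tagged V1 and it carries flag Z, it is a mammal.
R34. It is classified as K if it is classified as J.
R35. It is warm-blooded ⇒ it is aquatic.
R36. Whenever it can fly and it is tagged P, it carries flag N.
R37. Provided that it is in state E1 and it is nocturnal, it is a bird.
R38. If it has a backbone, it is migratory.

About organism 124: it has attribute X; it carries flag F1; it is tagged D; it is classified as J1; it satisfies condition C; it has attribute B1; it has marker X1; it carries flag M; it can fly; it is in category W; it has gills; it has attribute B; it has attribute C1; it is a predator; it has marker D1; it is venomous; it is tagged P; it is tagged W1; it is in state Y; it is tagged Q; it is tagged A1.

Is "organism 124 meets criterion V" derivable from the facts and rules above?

Yes

By R1 (it carries flag F1): it is in state E1.
By R2 (it is tagged A1, it is tagged D): it is a reptile.
By R3 (it is tagged W1): it is an invertebrate.
By R4 (it has attribute B, it is a predator, it is in state Y): it has marker E.
By R7 (it is a predator, it has attribute X): it has a backbone.
By R14 (it has marker X1): it lays eggs.
By R18 (it has attribute C1, it has marker D1): it is nocturnal.
By R20 (it has attribute B1): it is carnivorous.
By R21 (it is carnivorous, it is classified as J1): it has attribute Z1.
By R25 (it has marker E): it is in category H1.
By R28 (it is in state Y, it is in category W, it is classified as J1): it carries flag U.
By R30 (it lays eggs, it is a reptile, it has attribute B): it has marker G.
By R32 (it is an invertebrate, it carries flag M, it has attribute X): it has feathers.
By R36 (it can fly, it is tagged P): it carries flag N.
By R37 (it is in state E1, it is nocturnal): it is a bird.
By R38 (it has a backbone): it is migratory.
By R6 (it is in category H1): it has marker P1.
By R10 (it has attribute Z1, it carries flag U): it is endangered.
By R12 (it carries flag N, it is venomous): it carries flag U1.
By R13 (it is endangered, it is a predator, it has feathers): it is in state T1.
By R15 (it is migratory): it satisfies condition Y1.
By R24 (it has marker G): it satisfies condition M1.
By R26 (it satisfies condition M1, it has marker P1): it satisfies condition S1.
By R31 (it is in state T1, it is a bird, it is a predator): it is tagged V1.
By R8 (it satisfies condition S1): it is classified as J.
By R9 (it satisfies condition Y1): it carries flag Z.
By R33 (it is tagged V1, it carries flag Z): it is a mammal.
By R34 (it is classified as J): it is classified as K.
By R29 (it is classified as K, it carries flag U1): it is warm-blooded.
By R35 (it is warm-blooded): it is aquatic.
By R11 (it is aquatic, it is a mammal): it meets criterion V.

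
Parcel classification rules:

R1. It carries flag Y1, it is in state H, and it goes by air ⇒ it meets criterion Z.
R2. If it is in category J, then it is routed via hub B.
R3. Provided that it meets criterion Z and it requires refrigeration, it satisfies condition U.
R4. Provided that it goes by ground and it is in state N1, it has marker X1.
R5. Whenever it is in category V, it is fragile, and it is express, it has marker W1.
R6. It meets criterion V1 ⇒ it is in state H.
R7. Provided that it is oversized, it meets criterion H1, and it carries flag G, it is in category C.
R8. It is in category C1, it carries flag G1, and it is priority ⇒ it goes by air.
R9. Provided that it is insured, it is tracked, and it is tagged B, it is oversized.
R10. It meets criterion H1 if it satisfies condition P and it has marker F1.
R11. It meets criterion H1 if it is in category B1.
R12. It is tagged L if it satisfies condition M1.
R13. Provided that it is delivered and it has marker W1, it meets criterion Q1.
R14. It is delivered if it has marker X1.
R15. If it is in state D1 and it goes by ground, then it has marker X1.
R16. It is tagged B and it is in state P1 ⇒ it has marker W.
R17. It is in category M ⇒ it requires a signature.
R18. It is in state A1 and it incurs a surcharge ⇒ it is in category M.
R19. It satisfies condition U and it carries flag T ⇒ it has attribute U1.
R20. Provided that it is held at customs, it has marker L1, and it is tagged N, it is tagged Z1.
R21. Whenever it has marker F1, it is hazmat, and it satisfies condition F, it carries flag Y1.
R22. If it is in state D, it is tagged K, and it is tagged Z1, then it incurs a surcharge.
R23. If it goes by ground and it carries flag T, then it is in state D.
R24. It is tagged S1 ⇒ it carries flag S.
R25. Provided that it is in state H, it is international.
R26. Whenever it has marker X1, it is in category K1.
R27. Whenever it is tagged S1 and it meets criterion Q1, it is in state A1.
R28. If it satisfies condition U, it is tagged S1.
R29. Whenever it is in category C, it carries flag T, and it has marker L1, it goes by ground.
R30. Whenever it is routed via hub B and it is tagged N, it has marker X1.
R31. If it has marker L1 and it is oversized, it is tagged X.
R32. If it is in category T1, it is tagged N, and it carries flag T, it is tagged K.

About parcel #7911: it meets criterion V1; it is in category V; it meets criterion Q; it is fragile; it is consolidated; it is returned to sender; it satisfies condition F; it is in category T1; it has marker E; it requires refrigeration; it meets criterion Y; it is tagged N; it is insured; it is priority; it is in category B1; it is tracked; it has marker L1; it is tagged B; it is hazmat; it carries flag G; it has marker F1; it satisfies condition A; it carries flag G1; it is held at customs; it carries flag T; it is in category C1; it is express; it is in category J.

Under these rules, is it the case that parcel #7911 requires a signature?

By R2 (it is in category J): it is routed via hub B.
By R5 (it is in category V, it is fragile, it is express): it has marker W1.
By R6 (it meets criterion V1): it is in state H.
By R8 (it is in category C1, it carries flag G1, it is priority): it goes by air.
By R9 (it is insured, it is tracked, it is tagged B): it is oversized.
By R11 (it is in category B1): it meets criterion H1.
By R20 (it is held at customs, it has marker L1, it is tagged N): it is tagged Z1.
By R21 (it has marker F1, it is hazmat, it satisfies condition F): it carries flag Y1.
By R30 (it is routed via hub B, it is tagged N): it has marker X1.
By R32 (it is in category T1, it is tagged N, it carries flag T): it is tagged K.
By R1 (it carries flag Y1, it is in state H, it goes by air): it meets criterion Z.
By R3 (it meets criterion Z, it requires refrigeration): it satisfies condition U.
By R7 (it is oversized, it meets criterion H1, it carries flag G): it is in category C.
By R14 (it has marker X1): it is delivered.
By R28 (it satisfies condition U): it is tagged S1.
By R29 (it is in category C, it carries flag T, it has marker L1): it goes by ground.
By R13 (it is delivered, it has marker W1): it meets criterion Q1.
By R23 (it goes by ground, it carries flag T): it is in state D.
By R27 (it is tagged S1, it meets criterion Q1): it is in state A1.
By R22 (it is in state D, it is tagged K, it is tagged Z1): it incurs a surcharge.
By R18 (it is in state A1, it incurs a surcharge): it is in category M.
By R17 (it is in category M): it requires a signature.

Yes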